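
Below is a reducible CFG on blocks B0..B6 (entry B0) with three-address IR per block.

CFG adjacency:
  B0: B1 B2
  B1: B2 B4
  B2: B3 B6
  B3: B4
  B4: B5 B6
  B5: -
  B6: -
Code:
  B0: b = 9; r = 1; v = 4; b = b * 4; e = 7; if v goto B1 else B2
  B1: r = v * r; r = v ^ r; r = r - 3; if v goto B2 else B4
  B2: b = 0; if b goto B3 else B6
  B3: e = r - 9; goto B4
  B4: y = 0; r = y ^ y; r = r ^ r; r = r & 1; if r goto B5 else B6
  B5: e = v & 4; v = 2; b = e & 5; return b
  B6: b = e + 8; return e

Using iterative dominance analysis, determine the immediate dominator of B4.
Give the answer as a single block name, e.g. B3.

Answer: B0

Derivation:
idom tree: B1←B0 B2←B0 B3←B2 B4←B0 B5←B4 B6←B0
Dom∩ at merges:
  B2: preds {B0,B1}: {B0} ∩ {B0,B1} = {B0}; idom=B0
  B4: preds {B1,B3}: {B0,B1} ∩ {B0,B2,B3} = {B0}; idom=B0
  B6: preds {B2,B4}: {B0,B2} ∩ {B0,B4} = {B0}; idom=B0

idom(B4) = B0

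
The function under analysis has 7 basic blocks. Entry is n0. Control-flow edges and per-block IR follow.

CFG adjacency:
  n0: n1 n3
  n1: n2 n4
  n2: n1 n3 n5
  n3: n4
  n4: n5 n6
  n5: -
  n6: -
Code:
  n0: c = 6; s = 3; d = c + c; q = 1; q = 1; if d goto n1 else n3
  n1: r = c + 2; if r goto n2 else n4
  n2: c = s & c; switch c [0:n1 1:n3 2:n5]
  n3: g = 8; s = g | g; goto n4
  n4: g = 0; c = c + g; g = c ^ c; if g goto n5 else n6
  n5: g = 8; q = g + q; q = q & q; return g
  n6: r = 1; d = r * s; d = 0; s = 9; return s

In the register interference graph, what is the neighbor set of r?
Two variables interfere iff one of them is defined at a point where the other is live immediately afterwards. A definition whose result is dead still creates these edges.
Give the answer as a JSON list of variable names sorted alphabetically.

Per-block:
  n0 def {c,d,q,s} use ∅
  n1 def {r} use {c}
  n2 def {c} use {c,s}
  n3 def {g,s} use ∅
  n4 def {c,g} use {c}
  n5 def {g,q} use {q}
  n6 def {d,r,s} use {s}

Liveness:
  live n0: ∅→{c,q,s}
  live n1: {c,q,s}→{c,q,s}
  live n2: {c,q,s}→{c,q,s}
  live n3: {c,q}→{c,q,s}
  live n4: {c,q,s}→{q,s}
  live n5: {q}→∅
  live n6: {s}→∅

Interference:
  c: {d,g,q,r,s}
  d: {c,q,s}
  g: {c,q,s}
  q: {c,d,g,r,s}
  r: {c,q,s}
  s: {c,d,g,q,r}

N(r) = ["c", "q", "s"]

Answer: ["c", "q", "s"]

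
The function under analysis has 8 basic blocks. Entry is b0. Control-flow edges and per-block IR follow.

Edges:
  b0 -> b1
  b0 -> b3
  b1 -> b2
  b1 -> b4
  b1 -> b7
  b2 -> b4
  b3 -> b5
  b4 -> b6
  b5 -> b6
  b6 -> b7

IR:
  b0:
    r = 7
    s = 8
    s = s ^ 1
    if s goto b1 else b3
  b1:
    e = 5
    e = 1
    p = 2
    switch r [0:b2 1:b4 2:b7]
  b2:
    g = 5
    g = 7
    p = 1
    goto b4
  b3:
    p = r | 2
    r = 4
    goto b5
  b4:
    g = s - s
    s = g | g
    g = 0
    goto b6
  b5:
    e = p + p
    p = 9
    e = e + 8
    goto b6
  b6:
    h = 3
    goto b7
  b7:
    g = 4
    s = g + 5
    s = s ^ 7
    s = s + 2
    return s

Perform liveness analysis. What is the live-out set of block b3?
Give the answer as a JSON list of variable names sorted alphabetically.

Answer: ["p"]

Derivation:
Per-block:
  b0: {r,s} / ∅
  b1: {e,p} / {r}
  b2: {g,p} / ∅
  b3: {p,r} / {r}
  b4: {g,s} / {s}
  b5: {e,p} / {p}
  b6: {h} / ∅
  b7: {g,s} / ∅

Backward fixpoint:
  b0 li=∅ lo={r,s}
  b1 li={r,s} lo={s}
  b2 li={s} lo={s}
  b3 li={r} lo={p}
  b4 li={s} lo=∅
  b5 li={p} lo=∅
  b6 li=∅ lo=∅
  b7 li=∅ lo=∅

live-out(b3) = ["p"]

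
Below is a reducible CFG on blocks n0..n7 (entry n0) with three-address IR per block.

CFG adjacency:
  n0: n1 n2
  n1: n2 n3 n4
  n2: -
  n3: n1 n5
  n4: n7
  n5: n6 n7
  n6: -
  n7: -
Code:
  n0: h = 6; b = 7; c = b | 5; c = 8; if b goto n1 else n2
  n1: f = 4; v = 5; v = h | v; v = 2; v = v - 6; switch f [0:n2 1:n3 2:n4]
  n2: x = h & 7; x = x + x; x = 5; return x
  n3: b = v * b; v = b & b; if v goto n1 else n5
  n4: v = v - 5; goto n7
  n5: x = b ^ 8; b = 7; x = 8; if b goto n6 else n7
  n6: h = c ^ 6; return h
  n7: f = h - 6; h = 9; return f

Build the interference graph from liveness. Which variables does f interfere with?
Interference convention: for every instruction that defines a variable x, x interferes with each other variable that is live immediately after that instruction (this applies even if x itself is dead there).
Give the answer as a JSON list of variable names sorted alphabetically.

Block summaries:
  n0: def={b,c,h} ue=∅
  n1: def={f,v} ue={h}
  n2: def={x} ue={h}
  n3: def={b,v} ue={b,v}
  n4: def={v} ue={v}
  n5: def={b,x} ue={b}
  n6: def={h} ue={c}
  n7: def={f,h} ue={h}

Live sets:
  n0 li=∅ lo={b,c,h}
  n1 li={b,c,h} lo={b,c,h,v}
  n2 li={h} lo=∅
  n3 li={b,c,h,v} lo={b,c,h}
  n4 li={h,v} lo={h}
  n5 li={b,c,h} lo={c,h}
  n6 li={c} lo=∅
  n7 li={h} lo=∅

Interfere edges:
  b: {c,f,h,v,x}
  c: {b,f,h,v,x}
  f: {b,c,h,v}
  h: {b,c,f,v,x}
  v: {b,c,f,h}
  x: {b,c,h}

N(f) = ["b", "c", "h", "v"]

Answer: ["b", "c", "h", "v"]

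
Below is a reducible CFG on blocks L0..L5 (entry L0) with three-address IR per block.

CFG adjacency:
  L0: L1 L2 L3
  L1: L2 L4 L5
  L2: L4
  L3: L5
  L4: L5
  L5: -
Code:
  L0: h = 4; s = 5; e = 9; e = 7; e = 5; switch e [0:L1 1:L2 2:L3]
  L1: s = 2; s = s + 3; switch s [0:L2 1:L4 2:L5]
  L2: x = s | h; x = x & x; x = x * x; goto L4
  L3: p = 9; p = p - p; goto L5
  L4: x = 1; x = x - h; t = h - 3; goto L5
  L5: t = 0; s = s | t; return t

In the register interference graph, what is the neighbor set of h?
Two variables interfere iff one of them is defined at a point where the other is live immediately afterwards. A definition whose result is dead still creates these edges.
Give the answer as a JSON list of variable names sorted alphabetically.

Answer: ["e", "s", "x"]

Analysis:
Per-block:
  L0 def {e,h,s} use ∅
  L1 def {s} use ∅
  L2 def {x} use {h,s}
  L3 def {p} use ∅
  L4 def {t,x} use {h}
  L5 def {s,t} use {s}

Backward fixpoint:
  L0 li=∅ lo={h,s}
  L1 li={h} lo={h,s}
  L2 li={h,s} lo={h,s}
  L3 li={s} lo={s}
  L4 li={h,s} lo={s}
  L5 li={s} lo=∅

Conflict graph:
  e↔{h,s}
  h↔{e,s,x}
  p↔{s}
  s↔{e,h,p,t,x}
  t↔{s}
  x↔{h,s}

N(h) = ["e", "s", "x"]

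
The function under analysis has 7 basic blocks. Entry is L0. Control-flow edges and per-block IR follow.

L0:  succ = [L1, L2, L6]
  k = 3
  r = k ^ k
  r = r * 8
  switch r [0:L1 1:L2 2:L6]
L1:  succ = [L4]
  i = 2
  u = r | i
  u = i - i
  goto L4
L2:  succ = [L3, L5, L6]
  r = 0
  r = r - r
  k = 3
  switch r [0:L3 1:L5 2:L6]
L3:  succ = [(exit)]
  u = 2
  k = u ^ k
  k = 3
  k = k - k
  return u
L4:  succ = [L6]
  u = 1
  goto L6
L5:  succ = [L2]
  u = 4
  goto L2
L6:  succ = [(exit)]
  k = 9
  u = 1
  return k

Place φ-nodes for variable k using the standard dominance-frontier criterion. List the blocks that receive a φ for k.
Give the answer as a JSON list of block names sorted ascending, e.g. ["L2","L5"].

idom tree: L1←L0 L2←L0 L3←L2 L4←L1 L5←L2 L6←L0
Join-block Dom:
  L2: preds {L0,L5}: {L0} ∩ {L0,L2,L5} = {L0}; idom=L0
  L6: preds {L0,L2,L4}: {L0} ∩ {L0,L2} ∩ {L0,L1,L4} = {L0}; idom=L0

DF walk-up:
  join L2 pred L0: · stop@L0
  join L2 pred L5: L5→L2 stop@L0
  join L6 pred L0: · stop@L0
  join L6 pred L2: L2 stop@L0
  join L6 pred L4: L4→L1 stop@L0
  L0 → ∅
  L1 → {L6}
  L2 → {L2,L6}
  L3 → ∅
  L4 → {L6}
  L5 → {L2}
  L6 → ∅

φ for k: defs {L0,L2,L3,L6}
  DF⁺ = {L2,L6}

Answer: ["L2", "L6"]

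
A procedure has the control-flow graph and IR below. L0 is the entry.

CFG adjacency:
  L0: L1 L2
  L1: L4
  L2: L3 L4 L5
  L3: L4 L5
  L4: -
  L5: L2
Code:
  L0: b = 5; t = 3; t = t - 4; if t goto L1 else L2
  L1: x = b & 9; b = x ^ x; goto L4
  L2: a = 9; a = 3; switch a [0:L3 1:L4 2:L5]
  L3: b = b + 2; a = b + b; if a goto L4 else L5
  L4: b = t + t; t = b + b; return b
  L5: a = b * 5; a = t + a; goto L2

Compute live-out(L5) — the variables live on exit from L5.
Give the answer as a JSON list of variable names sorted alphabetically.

def/use:
  L0: {b,t} / ∅
  L1: {b,x} / {b}
  L2: {a} / ∅
  L3: {a,b} / {b}
  L4: {b,t} / {t}
  L5: {a} / {b,t}

Liveness:
  L0: in=∅ out={b,t}
  L1: in={b,t} out={t}
  L2: in={b,t} out={b,t}
  L3: in={b,t} out={b,t}
  L4: in={t} out=∅
  L5: in={b,t} out={b,t}

live-out(L5) = ["b", "t"]

Answer: ["b", "t"]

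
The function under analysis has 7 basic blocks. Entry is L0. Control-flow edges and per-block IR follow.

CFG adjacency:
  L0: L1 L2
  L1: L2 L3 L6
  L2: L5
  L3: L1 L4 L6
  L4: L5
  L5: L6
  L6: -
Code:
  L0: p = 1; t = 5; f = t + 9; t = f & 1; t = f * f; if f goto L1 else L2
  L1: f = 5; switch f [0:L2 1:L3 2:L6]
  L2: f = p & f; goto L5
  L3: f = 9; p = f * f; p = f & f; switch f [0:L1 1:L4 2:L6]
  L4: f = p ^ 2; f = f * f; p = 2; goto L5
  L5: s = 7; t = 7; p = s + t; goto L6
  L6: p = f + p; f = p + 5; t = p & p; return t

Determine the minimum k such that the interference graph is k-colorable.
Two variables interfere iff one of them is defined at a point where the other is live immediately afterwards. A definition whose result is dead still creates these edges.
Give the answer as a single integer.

Answer: 3

Analysis:
Block summaries:
  L0: def={f,p,t} ue=∅
  L1: def={f} ue=∅
  L2: def={f} ue={f,p}
  L3: def={f,p} ue=∅
  L4: def={f,p} ue={p}
  L5: def={p,s,t} ue=∅
  L6: def={f,p,t} ue={f,p}

Liveness:
  L0: in=∅ out={f,p}
  L1: in={p} out={f,p}
  L2: in={f,p} out={f}
  L3: in=∅ out={f,p}
  L4: in={p} out={f}
  L5: in={f} out={f,p}
  L6: in={f,p} out=∅

Interfere edges:
  f: {p,s,t}
  p: {f,t}
  s: {f,t}
  t: {f,p,s}

Colouring:
  lower bound: {f,p,t} mutually conflict ⇒ χ ≥ 3
  assign f→r0 p→r2 s→r2 t→r1 — no edge inside a register ⇒ χ ≤ 3
  χ = 3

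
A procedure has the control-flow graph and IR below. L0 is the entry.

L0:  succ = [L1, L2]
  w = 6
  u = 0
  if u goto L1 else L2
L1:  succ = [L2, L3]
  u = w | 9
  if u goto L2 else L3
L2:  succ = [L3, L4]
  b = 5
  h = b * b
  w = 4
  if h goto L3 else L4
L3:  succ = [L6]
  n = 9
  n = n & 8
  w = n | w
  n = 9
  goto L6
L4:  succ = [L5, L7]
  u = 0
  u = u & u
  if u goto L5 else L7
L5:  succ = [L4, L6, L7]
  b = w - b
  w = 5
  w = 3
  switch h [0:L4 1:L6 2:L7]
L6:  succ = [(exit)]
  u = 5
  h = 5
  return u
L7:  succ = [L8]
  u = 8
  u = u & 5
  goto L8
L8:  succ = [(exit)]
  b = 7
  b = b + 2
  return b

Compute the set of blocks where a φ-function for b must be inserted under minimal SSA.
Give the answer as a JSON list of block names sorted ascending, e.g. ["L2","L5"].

Answer: ["L3", "L4", "L6", "L7"]

Derivation:
idom tree: L1←L0 L2←L0 L3←L0 L4←L2 L5←L4 L6←L0 L7←L4 L8←L7
Dom∩ at merges:
  L2: preds {L0,L1}: {L0} ∩ {L0,L1} = {L0}; idom=L0
  L3: preds {L1,L2}: {L0,L1} ∩ {L0,L2} = {L0}; idom=L0
  L4: preds {L2,L5}: {L0,L2} ∩ {L0,L2,L4,L5} = {L0,L2}; idom=L2
  L6: preds {L3,L5}: {L0,L3} ∩ {L0,L2,L4,L5} = {L0}; idom=L0
  L7: preds {L4,L5}: {L0,L2,L4} ∩ {L0,L2,L4,L5} = {L0,L2,L4}; idom=L4

Frontier:
  join L2 pred L0: · stop@L0
  join L2 pred L1: L1 stop@L0
  join L3 pred L1: L1 stop@L0
  join L3 pred L2: L2 stop@L0
  join L4 pred L2: · stop@L2
  join L4 pred L5: L5→L4 stop@L2
  join L6 pred L3: L3 stop@L0
  join L6 pred L5: L5→L4→L2 stop@L0
  join L7 pred L4: · stop@L4
  join L7 pred L5: L5 stop@L4
  L0: DF=∅
  L1: DF={L2,L3}
  L2: DF={L3,L6}
  L3: DF={L6}
  L4: DF={L4,L6}
  L5: DF={L4,L6,L7}
  L6: DF=∅
  L7: DF=∅
  L8: DF=∅

φ for b: defs {L2,L5,L8}
  DF⁺ = {L3,L4,L6,L7}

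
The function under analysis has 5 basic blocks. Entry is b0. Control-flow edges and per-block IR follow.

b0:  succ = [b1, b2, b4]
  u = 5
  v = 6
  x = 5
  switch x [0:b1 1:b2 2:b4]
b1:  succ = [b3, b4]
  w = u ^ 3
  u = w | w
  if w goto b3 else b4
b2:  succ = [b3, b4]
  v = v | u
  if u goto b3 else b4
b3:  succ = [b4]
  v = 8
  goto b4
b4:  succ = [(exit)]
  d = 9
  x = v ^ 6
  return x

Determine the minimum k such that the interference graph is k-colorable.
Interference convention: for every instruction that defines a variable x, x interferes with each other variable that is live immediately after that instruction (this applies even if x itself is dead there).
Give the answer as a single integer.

Answer: 3

Working:
Block summaries:
  b0 def {u,v,x} use ∅
  b1 def {u,w} use {u}
  b2 def {v} use {u,v}
  b3 def {v} use ∅
  b4 def {d,x} use {v}

Backward fixpoint:
  b0 li=∅ lo={u,v}
  b1 li={u,v} lo={v}
  b2 li={u,v} lo={v}
  b3 li=∅ lo={v}
  b4 li={v} lo=∅

Interference:
  d: {v}
  u: {v,w,x}
  v: {d,u,w,x}
  w: {u,v}
  x: {u,v}

Chromatic number:
  {u,v,w} pairwise interfere (3-clique) ⇒ χ ≥ 3
  3-colouring: R0={v}  R1={d,u}  R2={w,x}
  χ = 3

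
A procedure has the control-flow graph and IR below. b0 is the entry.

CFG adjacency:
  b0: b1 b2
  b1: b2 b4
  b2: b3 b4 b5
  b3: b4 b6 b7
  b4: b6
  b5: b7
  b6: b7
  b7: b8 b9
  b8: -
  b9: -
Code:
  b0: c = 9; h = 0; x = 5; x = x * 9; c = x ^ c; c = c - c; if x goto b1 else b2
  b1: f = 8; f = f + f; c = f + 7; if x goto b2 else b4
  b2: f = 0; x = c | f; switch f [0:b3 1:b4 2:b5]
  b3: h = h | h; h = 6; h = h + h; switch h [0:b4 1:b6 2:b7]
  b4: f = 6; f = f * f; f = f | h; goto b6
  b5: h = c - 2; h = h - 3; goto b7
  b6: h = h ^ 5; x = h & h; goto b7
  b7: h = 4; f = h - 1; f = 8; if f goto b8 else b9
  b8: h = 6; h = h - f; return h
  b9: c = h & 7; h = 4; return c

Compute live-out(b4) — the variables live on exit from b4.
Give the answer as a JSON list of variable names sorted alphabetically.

def/use:
  b0: {c,h,x} / ∅
  b1: {c,f} / {x}
  b2: {f,x} / {c}
  b3: {h} / {h}
  b4: {f} / {h}
  b5: {h} / {c}
  b6: {h,x} / {h}
  b7: {f,h} / ∅
  b8: {h} / {f}
  b9: {c,h} / {h}

Live sets:
  b0: in=∅ out={c,h,x}
  b1: in={h,x} out={c,h}
  b2: in={c,h} out={c,h}
  b3: in={h} out={h}
  b4: in={h} out={h}
  b5: in={c} out=∅
  b6: in={h} out=∅
  b7: in=∅ out={f,h}
  b8: in={f} out=∅
  b9: in={h} out=∅

live-out(b4) = ["h"]

Answer: ["h"]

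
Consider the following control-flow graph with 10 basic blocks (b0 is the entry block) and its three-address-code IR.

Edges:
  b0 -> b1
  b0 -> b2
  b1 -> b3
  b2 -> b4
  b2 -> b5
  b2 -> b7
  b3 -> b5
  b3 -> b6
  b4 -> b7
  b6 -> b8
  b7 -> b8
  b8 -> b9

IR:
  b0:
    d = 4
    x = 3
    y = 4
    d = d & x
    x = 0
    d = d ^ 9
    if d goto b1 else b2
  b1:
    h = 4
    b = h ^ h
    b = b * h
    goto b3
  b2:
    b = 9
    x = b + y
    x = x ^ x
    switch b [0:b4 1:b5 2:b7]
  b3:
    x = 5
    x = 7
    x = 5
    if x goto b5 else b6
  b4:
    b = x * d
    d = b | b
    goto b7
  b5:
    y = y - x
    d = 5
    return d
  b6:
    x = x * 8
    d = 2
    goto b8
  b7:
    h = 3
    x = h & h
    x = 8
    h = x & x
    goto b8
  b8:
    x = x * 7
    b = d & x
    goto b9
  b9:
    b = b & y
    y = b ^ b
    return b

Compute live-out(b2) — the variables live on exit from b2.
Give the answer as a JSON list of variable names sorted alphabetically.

Block summaries:
  b0 def {d,x,y} use ∅
  b1 def {b,h} use ∅
  b2 def {b,x} use {y}
  b3 def {x} use ∅
  b4 def {b,d} use {d,x}
  b5 def {d,y} use {x,y}
  b6 def {d,x} use {x}
  b7 def {h,x} use ∅
  b8 def {b,x} use {d,x}
  b9 def {b,y} use {b,y}

Backward fixpoint:
  b0 li=∅ lo={d,y}
  b1 li={y} lo={y}
  b2 li={d,y} lo={d,x,y}
  b3 li={y} lo={x,y}
  b4 li={d,x,y} lo={d,y}
  b5 li={x,y} lo=∅
  b6 li={x,y} lo={d,x,y}
  b7 li={d,y} lo={d,x,y}
  b8 li={d,x,y} lo={b,y}
  b9 li={b,y} lo=∅

live-out(b2) = ["d", "x", "y"]

Answer: ["d", "x", "y"]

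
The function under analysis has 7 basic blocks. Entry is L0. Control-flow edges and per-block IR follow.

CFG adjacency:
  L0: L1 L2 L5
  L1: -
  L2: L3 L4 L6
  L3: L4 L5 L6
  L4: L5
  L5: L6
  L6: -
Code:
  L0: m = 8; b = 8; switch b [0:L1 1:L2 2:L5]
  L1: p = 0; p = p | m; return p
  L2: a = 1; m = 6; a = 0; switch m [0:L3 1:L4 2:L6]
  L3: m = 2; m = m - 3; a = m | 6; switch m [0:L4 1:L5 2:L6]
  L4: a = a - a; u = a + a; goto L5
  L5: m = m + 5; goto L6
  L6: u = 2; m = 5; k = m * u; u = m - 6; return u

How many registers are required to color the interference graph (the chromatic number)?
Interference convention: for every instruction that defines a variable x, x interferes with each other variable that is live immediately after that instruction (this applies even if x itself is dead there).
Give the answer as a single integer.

Per-block:
  L0: {b,m} / ∅
  L1: {p} / {m}
  L2: {a,m} / ∅
  L3: {a,m} / ∅
  L4: {a,u} / {a}
  L5: {m} / {m}
  L6: {k,m,u} / ∅

Live sets:
  L0 li=∅ lo={m}
  L1 li={m} lo=∅
  L2 li=∅ lo={a,m}
  L3 li=∅ lo={a,m}
  L4 li={a,m} lo={m}
  L5 li={m} lo=∅
  L6 li=∅ lo=∅

Interference:
  a: {m}
  b: {m}
  k: {m}
  m: {a,b,k,p,u}
  p: {m}
  u: {m}

Registers:
  clique {a,m} ⇒ need ≥ 2
  assign a→R1 b→R1 k→R1 m→R0 p→R1 u→R1 — no edge inside a register ⇒ χ ≤ 2
  χ = 2

Answer: 2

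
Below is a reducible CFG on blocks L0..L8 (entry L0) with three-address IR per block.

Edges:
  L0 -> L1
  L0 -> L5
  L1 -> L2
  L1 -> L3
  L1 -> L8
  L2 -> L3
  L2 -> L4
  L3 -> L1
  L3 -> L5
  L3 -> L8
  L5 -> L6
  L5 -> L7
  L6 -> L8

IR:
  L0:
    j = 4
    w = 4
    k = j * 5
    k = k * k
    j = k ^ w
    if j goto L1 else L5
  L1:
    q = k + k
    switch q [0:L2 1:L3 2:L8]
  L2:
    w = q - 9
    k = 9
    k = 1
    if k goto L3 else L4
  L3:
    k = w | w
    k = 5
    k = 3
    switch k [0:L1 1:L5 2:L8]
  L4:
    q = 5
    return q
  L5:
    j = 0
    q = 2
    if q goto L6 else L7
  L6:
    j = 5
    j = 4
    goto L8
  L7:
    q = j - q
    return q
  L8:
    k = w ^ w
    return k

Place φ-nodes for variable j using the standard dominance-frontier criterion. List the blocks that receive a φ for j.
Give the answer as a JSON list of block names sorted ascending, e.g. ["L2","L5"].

Answer: ["L8"]

Derivation:
idom tree: L1←L0 L2←L1 L3←L1 L4←L2 L5←L0 L6←L5 L7←L5 L8←L0
Dom at joins:
  L1: preds {L0,L3}: {L0} ∩ {L0,L1,L3} = {L0}; idom=L0
  L3: preds {L1,L2}: {L0,L1} ∩ {L0,L1,L2} = {L0,L1}; idom=L1
  L5: preds {L0,L3}: {L0} ∩ {L0,L1,L3} = {L0}; idom=L0
  L8: preds {L1,L3,L6}: {L0,L1} ∩ {L0,L1,L3} ∩ {L0,L5,L6} = {L0}; idom=L0

Frontier:
  join L1 pred L0: · stop@L0
  join L1 pred L3: L3→L1 stop@L0
  join L3 pred L1: · stop@L1
  join L3 pred L2: L2 stop@L1
  join L5 pred L0: · stop@L0
  join L5 pred L3: L3→L1 stop@L0
  join L8 pred L1: L1 stop@L0
  join L8 pred L3: L3→L1 stop@L0
  join L8 pred L6: L6→L5 stop@L0
  L0 → ∅
  L1 → {L1,L5,L8}
  L2 → {L3}
  L3 → {L1,L5,L8}
  L4 → ∅
  L5 → {L8}
  L6 → {L8}
  L7 → ∅
  L8 → ∅

φ for j: defs {L0,L5,L6}
  DF⁺ = {L8}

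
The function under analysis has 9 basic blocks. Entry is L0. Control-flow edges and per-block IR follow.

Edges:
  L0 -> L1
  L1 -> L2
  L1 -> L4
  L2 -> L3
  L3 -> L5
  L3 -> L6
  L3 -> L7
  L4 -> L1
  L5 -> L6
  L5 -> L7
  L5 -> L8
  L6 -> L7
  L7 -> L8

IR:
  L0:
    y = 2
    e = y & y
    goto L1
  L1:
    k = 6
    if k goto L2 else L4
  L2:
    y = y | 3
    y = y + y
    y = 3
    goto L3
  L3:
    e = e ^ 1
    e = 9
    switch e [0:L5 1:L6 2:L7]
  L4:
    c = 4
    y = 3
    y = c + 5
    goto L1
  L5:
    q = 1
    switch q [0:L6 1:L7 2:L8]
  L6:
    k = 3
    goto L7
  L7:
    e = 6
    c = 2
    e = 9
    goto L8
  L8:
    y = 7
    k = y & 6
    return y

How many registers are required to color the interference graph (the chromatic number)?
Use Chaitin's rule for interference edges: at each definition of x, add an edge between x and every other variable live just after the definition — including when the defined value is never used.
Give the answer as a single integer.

Answer: 3

Working:
Per-block:
  L0: def={e,y} ue=∅
  L1: def={k} ue=∅
  L2: def={y} ue={y}
  L3: def={e} ue={e}
  L4: def={c,y} ue=∅
  L5: def={q} ue=∅
  L6: def={k} ue=∅
  L7: def={c,e} ue=∅
  L8: def={k,y} ue=∅

Live sets:
  live L0: ∅→{e,y}
  live L1: {e,y}→{e,y}
  live L2: {e,y}→{e}
  live L3: {e}→∅
  live L4: {e}→{e,y}
  live L5: ∅→∅
  live L6: ∅→∅
  live L7: ∅→∅
  live L8: ∅→∅

Interfere edges:
  c — {e,y}
  e — {c,k,y}
  k — {e,y}
  q — ∅
  y — {c,e,k}

Registers:
  lower bound: {c,e,y} mutually conflict ⇒ χ ≥ 3
  3-colouring: r0={e,q}  r1={y}  r2={c,k}
  χ = 3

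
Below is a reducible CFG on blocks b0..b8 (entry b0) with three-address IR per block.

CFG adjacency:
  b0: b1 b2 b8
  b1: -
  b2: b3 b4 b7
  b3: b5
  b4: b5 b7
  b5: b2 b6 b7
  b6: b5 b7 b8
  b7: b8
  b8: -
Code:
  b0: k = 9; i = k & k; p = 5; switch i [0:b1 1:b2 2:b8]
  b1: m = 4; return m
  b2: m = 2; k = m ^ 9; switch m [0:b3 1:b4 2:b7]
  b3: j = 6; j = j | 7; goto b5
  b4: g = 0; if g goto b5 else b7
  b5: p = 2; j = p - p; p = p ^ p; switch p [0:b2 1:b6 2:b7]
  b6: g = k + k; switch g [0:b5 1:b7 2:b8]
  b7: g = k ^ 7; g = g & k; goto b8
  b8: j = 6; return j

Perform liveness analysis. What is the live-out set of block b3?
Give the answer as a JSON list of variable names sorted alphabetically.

Answer: ["k"]

Working:
def/use:
  b0: def={i,k,p} ue=∅
  b1: def={m} ue=∅
  b2: def={k,m} ue=∅
  b3: def={j} ue=∅
  b4: def={g} ue=∅
  b5: def={j,p} ue=∅
  b6: def={g} ue={k}
  b7: def={g} ue={k}
  b8: def={j} ue=∅

Backward fixpoint:
  b0 li=∅ lo=∅
  b1 li=∅ lo=∅
  b2 li=∅ lo={k}
  b3 li={k} lo={k}
  b4 li={k} lo={k}
  b5 li={k} lo={k}
  b6 li={k} lo={k}
  b7 li={k} lo=∅
  b8 li=∅ lo=∅

live-out(b3) = ["k"]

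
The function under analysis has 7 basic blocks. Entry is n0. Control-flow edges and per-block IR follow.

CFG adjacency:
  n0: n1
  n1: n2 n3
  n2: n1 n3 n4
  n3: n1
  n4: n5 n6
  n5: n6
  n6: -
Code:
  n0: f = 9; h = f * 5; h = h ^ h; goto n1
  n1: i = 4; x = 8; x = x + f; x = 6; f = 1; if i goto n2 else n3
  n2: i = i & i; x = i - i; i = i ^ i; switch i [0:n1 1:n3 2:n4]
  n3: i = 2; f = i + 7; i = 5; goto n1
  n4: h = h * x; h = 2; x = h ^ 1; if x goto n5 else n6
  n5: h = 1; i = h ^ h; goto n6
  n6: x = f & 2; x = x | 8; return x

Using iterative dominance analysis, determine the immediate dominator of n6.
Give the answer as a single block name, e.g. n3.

idom tree: n1←n0 n2←n1 n3←n1 n4←n2 n5←n4 n6←n4
Join-block Dom:
  n1: preds {n0,n2,n3}: {n0} ∩ {n0,n1,n2} ∩ {n0,n1,n3} = {n0}; idom=n0
  n3: preds {n1,n2}: {n0,n1} ∩ {n0,n1,n2} = {n0,n1}; idom=n1
  n6: preds {n4,n5}: {n0,n1,n2,n4} ∩ {n0,n1,n2,n4,n5} = {n0,n1,n2,n4}; idom=n4

idom(n6) = n4

Answer: n4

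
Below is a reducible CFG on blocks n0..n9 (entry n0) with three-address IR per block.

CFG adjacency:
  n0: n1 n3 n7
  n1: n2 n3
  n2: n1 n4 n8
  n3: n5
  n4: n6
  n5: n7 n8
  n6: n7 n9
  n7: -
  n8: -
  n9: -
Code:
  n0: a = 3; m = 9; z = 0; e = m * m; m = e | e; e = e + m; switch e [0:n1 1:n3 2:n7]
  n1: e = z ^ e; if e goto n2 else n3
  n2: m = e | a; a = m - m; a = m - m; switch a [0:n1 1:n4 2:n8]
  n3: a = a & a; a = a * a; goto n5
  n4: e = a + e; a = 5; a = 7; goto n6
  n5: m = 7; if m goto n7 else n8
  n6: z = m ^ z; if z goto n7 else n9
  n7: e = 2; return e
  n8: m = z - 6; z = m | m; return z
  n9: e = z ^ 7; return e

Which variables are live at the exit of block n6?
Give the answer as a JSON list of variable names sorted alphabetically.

Block summaries:
  n0 def {a,e,m,z} use ∅
  n1 def {e} use {e,z}
  n2 def {a,m} use {a,e}
  n3 def {a} use {a}
  n4 def {a,e} use {a,e}
  n5 def {m} use ∅
  n6 def {z} use {m,z}
  n7 def {e} use ∅
  n8 def {m,z} use {z}
  n9 def {e} use {z}

Live sets:
  n0: in=∅ out={a,e,z}
  n1: in={a,e,z} out={a,e,z}
  n2: in={a,e,z} out={a,e,m,z}
  n3: in={a,z} out={z}
  n4: in={a,e,m,z} out={m,z}
  n5: in={z} out={z}
  n6: in={m,z} out={z}
  n7: in=∅ out=∅
  n8: in={z} out=∅
  n9: in={z} out=∅

live-out(n6) = ["z"]

Answer: ["z"]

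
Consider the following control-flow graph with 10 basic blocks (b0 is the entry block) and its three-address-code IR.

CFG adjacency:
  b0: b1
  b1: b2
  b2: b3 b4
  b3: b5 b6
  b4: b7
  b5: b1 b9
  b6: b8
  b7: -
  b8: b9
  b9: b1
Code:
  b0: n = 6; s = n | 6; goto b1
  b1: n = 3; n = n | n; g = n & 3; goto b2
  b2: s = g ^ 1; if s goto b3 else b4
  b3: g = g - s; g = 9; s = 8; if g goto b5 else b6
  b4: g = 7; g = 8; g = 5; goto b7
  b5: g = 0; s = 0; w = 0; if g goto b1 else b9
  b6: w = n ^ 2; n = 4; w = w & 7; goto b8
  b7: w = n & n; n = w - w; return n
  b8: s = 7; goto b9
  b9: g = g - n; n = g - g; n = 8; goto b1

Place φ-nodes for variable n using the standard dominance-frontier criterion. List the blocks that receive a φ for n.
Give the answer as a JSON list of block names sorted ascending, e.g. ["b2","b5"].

Answer: ["b1", "b9"]

Working:
idom tree: b1←b0 b2←b1 b3←b2 b4←b2 b5←b3 b6←b3 b7←b4 b8←b6 b9←b3
Dom∩ at merges:
  b1: preds {b0,b5,b9}: {b0} ∩ {b0,b1,b2,b3,b5} ∩ {b0,b1,b2,b3,b9} = {b0}; idom=b0
  b9: preds {b5,b8}: {b0,b1,b2,b3,b5} ∩ {b0,b1,b2,b3,b6,b8} = {b0,b1,b2,b3}; idom=b3

DF derivation:
  b1←b0: walk · to b0
  b1←b5: walk b5→b3→b2→b1 to b0
  b1←b9: walk b9→b3→b2→b1 to b0
  b9←b5: walk b5 to b3
  b9←b8: walk b8→b6 to b3
  DF(b0)=∅
  DF(b1)={b1}
  DF(b2)={b1}
  DF(b3)={b1}
  DF(b4)=∅
  DF(b5)={b1,b9}
  DF(b6)={b9}
  DF(b7)=∅
  DF(b8)={b9}
  DF(b9)={b1}

φ for n: defs {b0,b1,b6,b7,b9}
  DF⁺ = {b1,b9}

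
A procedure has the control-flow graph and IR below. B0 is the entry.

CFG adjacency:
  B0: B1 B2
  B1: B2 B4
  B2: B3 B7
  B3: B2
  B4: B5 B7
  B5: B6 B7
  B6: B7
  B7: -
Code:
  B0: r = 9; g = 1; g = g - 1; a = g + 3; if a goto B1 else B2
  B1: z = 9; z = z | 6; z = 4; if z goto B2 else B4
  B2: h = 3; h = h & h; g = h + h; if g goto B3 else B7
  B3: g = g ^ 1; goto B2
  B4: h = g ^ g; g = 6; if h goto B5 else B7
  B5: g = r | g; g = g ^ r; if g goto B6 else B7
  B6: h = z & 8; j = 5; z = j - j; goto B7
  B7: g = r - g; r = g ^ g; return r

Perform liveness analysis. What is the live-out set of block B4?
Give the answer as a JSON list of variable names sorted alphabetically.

Per-block:
  B0 def {a,g,r} use ∅
  B1 def {z} use ∅
  B2 def {g,h} use ∅
  B3 def {g} use {g}
  B4 def {g,h} use {g}
  B5 def {g} use {g,r}
  B6 def {h,j,z} use {z}
  B7 def {g,r} use {g,r}

Backward fixpoint:
  B0: in=∅ out={g,r}
  B1: in={g,r} out={g,r,z}
  B2: in={r} out={g,r}
  B3: in={g,r} out={r}
  B4: in={g,r,z} out={g,r,z}
  B5: in={g,r,z} out={g,r,z}
  B6: in={g,r,z} out={g,r}
  B7: in={g,r} out=∅

live-out(B4) = ["g", "r", "z"]

Answer: ["g", "r", "z"]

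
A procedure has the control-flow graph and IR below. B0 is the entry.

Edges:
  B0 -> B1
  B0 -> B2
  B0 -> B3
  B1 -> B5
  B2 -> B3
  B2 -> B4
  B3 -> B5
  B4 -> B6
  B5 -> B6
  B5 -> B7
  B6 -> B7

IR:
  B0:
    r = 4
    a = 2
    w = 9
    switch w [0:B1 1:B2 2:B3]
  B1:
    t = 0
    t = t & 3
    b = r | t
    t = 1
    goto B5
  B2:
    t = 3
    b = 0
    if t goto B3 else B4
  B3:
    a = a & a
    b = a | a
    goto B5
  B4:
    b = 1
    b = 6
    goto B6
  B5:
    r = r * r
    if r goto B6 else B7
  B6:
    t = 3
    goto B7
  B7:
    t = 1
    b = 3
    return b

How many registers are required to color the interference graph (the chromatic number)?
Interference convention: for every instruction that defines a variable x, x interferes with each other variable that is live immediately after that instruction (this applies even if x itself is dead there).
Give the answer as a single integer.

Answer: 4

Analysis:
Per-block:
  B0: def={a,r,w} ue=∅
  B1: def={b,t} ue={r}
  B2: def={b,t} ue=∅
  B3: def={a,b} ue={a}
  B4: def={b} ue=∅
  B5: def={r} ue={r}
  B6: def={t} ue=∅
  B7: def={b,t} ue=∅

Live sets:
  B0: in=∅ out={a,r}
  B1: in={r} out={r}
  B2: in={a,r} out={a,r}
  B3: in={a,r} out={r}
  B4: in=∅ out=∅
  B5: in={r} out=∅
  B6: in=∅ out=∅
  B7: in=∅ out=∅

Interfere edges:
  a↔{b,r,t,w}
  b↔{a,r,t}
  r↔{a,b,t,w}
  t↔{a,b,r}
  w↔{a,r}

Chromatic number:
  lower bound: {a,b,r,t} mutually conflict ⇒ χ ≥ 4
  4-colouring: r0={a}  r1={r}  r2={b,w}  r3={t}
  χ = 4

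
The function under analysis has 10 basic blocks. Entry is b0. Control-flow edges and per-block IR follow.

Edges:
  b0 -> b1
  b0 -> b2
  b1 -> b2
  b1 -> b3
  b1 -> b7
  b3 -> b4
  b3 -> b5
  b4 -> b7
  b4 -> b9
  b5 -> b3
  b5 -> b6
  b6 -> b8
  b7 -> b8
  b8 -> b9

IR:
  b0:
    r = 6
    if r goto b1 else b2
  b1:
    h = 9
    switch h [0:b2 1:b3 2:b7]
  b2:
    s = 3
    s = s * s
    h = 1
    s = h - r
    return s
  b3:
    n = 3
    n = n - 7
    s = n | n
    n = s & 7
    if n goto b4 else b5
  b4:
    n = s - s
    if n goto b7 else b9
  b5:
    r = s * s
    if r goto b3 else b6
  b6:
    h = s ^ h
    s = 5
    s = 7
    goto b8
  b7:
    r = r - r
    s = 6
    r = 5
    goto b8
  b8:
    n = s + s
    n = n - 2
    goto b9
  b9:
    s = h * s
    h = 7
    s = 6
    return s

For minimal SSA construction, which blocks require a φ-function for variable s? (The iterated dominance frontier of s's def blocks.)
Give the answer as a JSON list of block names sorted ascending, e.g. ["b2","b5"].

idom tree: b1←b0 b2←b0 b3←b1 b4←b3 b5←b3 b6←b5 b7←b1 b8←b1 b9←b1
Dom∩ at merges:
  b2: preds {b0,b1}: {b0} ∩ {b0,b1} = {b0}; idom=b0
  b3: preds {b1,b5}: {b0,b1} ∩ {b0,b1,b3,b5} = {b0,b1}; idom=b1
  b7: preds {b1,b4}: {b0,b1} ∩ {b0,b1,b3,b4} = {b0,b1}; idom=b1
  b8: preds {b6,b7}: {b0,b1,b3,b5,b6} ∩ {b0,b1,b7} = {b0,b1}; idom=b1
  b9: preds {b4,b8}: {b0,b1,b3,b4} ∩ {b0,b1,b8} = {b0,b1}; idom=b1

Frontier:
  join b2 pred b0: · stop@b0
  join b2 pred b1: b1 stop@b0
  join b3 pred b1: · stop@b1
  join b3 pred b5: b5→b3 stop@b1
  join b7 pred b1: · stop@b1
  join b7 pred b4: b4→b3 stop@b1
  join b8 pred b6: b6→b5→b3 stop@b1
  join b8 pred b7: b7 stop@b1
  join b9 pred b4: b4→b3 stop@b1
  join b9 pred b8: b8 stop@b1
  b0: DF=∅
  b1: DF={b2}
  b2: DF=∅
  b3: DF={b3,b7,b8,b9}
  b4: DF={b7,b9}
  b5: DF={b3,b8}
  b6: DF={b8}
  b7: DF={b8}
  b8: DF={b9}
  b9: DF=∅

φ for s: defs {b2,b3,b6,b7,b9}
  DF⁺ = {b3,b7,b8,b9}

Answer: ["b3", "b7", "b8", "b9"]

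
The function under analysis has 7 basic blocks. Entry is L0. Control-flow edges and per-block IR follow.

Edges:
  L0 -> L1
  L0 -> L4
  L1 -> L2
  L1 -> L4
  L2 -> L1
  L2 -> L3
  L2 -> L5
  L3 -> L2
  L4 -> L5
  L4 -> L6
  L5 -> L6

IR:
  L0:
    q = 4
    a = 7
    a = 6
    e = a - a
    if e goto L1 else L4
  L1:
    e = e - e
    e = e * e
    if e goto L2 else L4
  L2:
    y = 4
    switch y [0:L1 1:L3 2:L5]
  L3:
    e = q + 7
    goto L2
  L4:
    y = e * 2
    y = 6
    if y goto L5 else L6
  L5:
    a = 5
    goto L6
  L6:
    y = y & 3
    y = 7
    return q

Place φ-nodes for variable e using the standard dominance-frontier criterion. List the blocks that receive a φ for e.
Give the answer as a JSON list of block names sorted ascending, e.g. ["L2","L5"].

Answer: ["L1", "L2", "L4", "L5", "L6"]

Working:
idom tree: L1←L0 L2←L1 L3←L2 L4←L0 L5←L0 L6←L0
Dom∩ at merges:
  L1: preds {L0,L2}: {L0} ∩ {L0,L1,L2} = {L0}; idom=L0
  L2: preds {L1,L3}: {L0,L1} ∩ {L0,L1,L2,L3} = {L0,L1}; idom=L1
  L4: preds {L0,L1}: {L0} ∩ {L0,L1} = {L0}; idom=L0
  L5: preds {L2,L4}: {L0,L1,L2} ∩ {L0,L4} = {L0}; idom=L0
  L6: preds {L4,L5}: {L0,L4} ∩ {L0,L5} = {L0}; idom=L0

Frontier:
  join L1 pred L0: · stop@L0
  join L1 pred L2: L2→L1 stop@L0
  join L2 pred L1: · stop@L1
  join L2 pred L3: L3→L2 stop@L1
  join L4 pred L0: · stop@L0
  join L4 pred L1: L1 stop@L0
  join L5 pred L2: L2→L1 stop@L0
  join L5 pred L4: L4 stop@L0
  join L6 pred L4: L4 stop@L0
  join L6 pred L5: L5 stop@L0
  L0: DF=∅
  L1: DF={L1,L4,L5}
  L2: DF={L1,L2,L5}
  L3: DF={L2}
  L4: DF={L5,L6}
  L5: DF={L6}
  L6: DF=∅

φ for e: defs {L0,L1,L3}
  DF⁺ = {L1,L2,L4,L5,L6}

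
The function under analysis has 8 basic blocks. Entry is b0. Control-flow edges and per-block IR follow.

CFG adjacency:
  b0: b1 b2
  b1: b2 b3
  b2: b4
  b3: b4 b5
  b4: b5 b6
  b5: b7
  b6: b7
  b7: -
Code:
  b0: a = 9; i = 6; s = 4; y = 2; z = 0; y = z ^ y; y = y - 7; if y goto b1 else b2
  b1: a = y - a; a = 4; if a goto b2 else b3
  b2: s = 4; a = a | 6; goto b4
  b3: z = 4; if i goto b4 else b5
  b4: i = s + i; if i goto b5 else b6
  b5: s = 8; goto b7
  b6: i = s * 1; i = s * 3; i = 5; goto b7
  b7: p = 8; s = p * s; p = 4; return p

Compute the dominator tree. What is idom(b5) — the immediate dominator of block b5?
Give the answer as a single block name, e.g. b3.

Answer: b0

Working:
idom tree: b1←b0 b2←b0 b3←b1 b4←b0 b5←b0 b6←b4 b7←b0
Dom at joins:
  b2: preds {b0,b1}: {b0} ∩ {b0,b1} = {b0}; idom=b0
  b4: preds {b2,b3}: {b0,b2} ∩ {b0,b1,b3} = {b0}; idom=b0
  b5: preds {b3,b4}: {b0,b1,b3} ∩ {b0,b4} = {b0}; idom=b0
  b7: preds {b5,b6}: {b0,b5} ∩ {b0,b4,b6} = {b0}; idom=b0

idom(b5) = b0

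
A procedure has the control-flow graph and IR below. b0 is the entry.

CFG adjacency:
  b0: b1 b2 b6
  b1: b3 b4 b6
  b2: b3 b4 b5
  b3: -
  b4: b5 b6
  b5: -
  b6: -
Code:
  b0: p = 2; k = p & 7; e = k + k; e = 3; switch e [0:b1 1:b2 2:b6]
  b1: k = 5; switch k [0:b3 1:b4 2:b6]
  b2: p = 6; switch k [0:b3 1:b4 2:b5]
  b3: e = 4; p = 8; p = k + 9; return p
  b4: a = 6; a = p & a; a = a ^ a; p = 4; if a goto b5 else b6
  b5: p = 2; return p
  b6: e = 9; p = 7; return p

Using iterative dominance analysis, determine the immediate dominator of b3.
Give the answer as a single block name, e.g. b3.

idom tree: b1←b0 b2←b0 b3←b0 b4←b0 b5←b0 b6←b0
Dom∩ at merges:
  b3: preds {b1,b2}: {b0,b1} ∩ {b0,b2} = {b0}; idom=b0
  b4: preds {b1,b2}: {b0,b1} ∩ {b0,b2} = {b0}; idom=b0
  b5: preds {b2,b4}: {b0,b2} ∩ {b0,b4} = {b0}; idom=b0
  b6: preds {b0,b1,b4}: {b0} ∩ {b0,b1} ∩ {b0,b4} = {b0}; idom=b0

idom(b3) = b0

Answer: b0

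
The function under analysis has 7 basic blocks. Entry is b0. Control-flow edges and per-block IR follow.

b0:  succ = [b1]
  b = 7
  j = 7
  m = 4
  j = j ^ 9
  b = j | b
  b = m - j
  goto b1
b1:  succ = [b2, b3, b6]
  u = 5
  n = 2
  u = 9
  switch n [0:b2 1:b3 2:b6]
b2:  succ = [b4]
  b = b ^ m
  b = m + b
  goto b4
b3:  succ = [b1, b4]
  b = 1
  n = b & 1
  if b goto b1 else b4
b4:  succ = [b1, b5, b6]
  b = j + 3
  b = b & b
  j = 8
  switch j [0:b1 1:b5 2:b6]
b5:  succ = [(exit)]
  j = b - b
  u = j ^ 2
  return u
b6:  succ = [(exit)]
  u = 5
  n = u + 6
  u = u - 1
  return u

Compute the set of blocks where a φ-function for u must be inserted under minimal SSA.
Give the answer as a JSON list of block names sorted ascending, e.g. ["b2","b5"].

idom tree: b1←b0 b2←b1 b3←b1 b4←b1 b5←b4 b6←b1
Dom at joins:
  b1: preds {b0,b3,b4}: {b0} ∩ {b0,b1,b3} ∩ {b0,b1,b4} = {b0}; idom=b0
  b4: preds {b2,b3}: {b0,b1,b2} ∩ {b0,b1,b3} = {b0,b1}; idom=b1
  b6: preds {b1,b4}: {b0,b1} ∩ {b0,b1,b4} = {b0,b1}; idom=b1

Frontier:
  join b1 pred b0: · stop@b0
  join b1 pred b3: b3→b1 stop@b0
  join b1 pred b4: b4→b1 stop@b0
  join b4 pred b2: b2 stop@b1
  join b4 pred b3: b3 stop@b1
  join b6 pred b1: · stop@b1
  join b6 pred b4: b4 stop@b1
  b0: DF=∅
  b1: DF={b1}
  b2: DF={b4}
  b3: DF={b1,b4}
  b4: DF={b1,b6}
  b5: DF=∅
  b6: DF=∅

φ for u: defs {b1,b5,b6}
  DF⁺ = {b1}

Answer: ["b1"]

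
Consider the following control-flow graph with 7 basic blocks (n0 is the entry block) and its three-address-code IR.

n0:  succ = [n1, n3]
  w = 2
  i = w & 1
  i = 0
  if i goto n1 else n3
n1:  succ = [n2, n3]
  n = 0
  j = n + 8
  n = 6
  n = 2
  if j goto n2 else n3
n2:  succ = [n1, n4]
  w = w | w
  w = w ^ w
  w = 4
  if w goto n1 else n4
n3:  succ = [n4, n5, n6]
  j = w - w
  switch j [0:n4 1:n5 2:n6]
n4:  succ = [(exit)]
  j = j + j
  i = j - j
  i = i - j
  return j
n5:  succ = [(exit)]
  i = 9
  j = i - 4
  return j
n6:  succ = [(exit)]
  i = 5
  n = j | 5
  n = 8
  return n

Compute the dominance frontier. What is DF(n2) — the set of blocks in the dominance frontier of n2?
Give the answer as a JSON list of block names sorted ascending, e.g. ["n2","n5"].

idom tree: n1←n0 n2←n1 n3←n0 n4←n0 n5←n3 n6←n3
Dom∩ at merges:
  n1: preds {n0,n2}: {n0} ∩ {n0,n1,n2} = {n0}; idom=n0
  n3: preds {n0,n1}: {n0} ∩ {n0,n1} = {n0}; idom=n0
  n4: preds {n2,n3}: {n0,n1,n2} ∩ {n0,n3} = {n0}; idom=n0

Frontier:
  join n1 pred n0: · stop@n0
  join n1 pred n2: n2→n1 stop@n0
  join n3 pred n0: · stop@n0
  join n3 pred n1: n1 stop@n0
  join n4 pred n2: n2→n1 stop@n0
  join n4 pred n3: n3 stop@n0
  n0 → ∅
  n1 → {n1,n3,n4}
  n2 → {n1,n4}
  n3 → {n4}
  n4 → ∅
  n5 → ∅
  n6 → ∅

DF(n2) = ["n1", "n4"]

Answer: ["n1", "n4"]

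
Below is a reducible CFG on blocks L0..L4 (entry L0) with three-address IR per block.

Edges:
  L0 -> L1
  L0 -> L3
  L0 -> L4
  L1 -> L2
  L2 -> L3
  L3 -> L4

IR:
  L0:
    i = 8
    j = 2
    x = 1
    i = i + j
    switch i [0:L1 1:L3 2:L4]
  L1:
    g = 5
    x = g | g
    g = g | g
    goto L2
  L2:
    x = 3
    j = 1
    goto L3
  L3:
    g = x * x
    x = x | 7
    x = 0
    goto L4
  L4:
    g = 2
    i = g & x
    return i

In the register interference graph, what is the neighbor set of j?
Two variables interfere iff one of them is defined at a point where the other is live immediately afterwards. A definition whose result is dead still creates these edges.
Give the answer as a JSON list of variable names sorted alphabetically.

Per-block:
  L0 def {i,j,x} use ∅
  L1 def {g,x} use ∅
  L2 def {j,x} use ∅
  L3 def {g,x} use {x}
  L4 def {g,i} use {x}

Liveness:
  L0 li=∅ lo={x}
  L1 li=∅ lo=∅
  L2 li=∅ lo={x}
  L3 li={x} lo={x}
  L4 li={x} lo=∅

Interference:
  g — {x}
  i — {j,x}
  j — {i,x}
  x — {g,i,j}

N(j) = ["i", "x"]

Answer: ["i", "x"]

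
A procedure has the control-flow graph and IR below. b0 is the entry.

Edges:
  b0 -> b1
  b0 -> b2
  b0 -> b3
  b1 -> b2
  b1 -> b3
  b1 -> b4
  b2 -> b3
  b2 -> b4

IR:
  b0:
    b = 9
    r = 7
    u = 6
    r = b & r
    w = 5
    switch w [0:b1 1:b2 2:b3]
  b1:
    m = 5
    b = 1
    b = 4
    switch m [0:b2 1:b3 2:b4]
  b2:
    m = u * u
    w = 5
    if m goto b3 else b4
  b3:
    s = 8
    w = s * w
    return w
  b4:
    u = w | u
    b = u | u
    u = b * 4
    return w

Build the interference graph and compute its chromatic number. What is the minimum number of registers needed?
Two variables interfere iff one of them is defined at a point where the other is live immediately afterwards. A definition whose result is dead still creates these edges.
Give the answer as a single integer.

Per-block:
  b0: def={b,r,u,w} ue=∅
  b1: def={b,m} ue=∅
  b2: def={m,w} ue={u}
  b3: def={s,w} ue={w}
  b4: def={b,u} ue={u,w}

Live sets:
  b0: in=∅ out={u,w}
  b1: in={u,w} out={u,w}
  b2: in={u} out={u,w}
  b3: in={w} out=∅
  b4: in={u,w} out=∅

Conflict graph:
  b: {m,r,u,w}
  m: {b,u,w}
  r: {b,u}
  s: {w}
  u: {b,m,r,w}
  w: {b,m,s,u}

Colouring:
  lower bound: {b,m,u,w} mutually conflict ⇒ χ ≥ 4
  assign b→r0 m→r3 r→r2 s→r0 u→r1 w→r2 — no edge inside a register ⇒ χ ≤ 4
  χ = 4

Answer: 4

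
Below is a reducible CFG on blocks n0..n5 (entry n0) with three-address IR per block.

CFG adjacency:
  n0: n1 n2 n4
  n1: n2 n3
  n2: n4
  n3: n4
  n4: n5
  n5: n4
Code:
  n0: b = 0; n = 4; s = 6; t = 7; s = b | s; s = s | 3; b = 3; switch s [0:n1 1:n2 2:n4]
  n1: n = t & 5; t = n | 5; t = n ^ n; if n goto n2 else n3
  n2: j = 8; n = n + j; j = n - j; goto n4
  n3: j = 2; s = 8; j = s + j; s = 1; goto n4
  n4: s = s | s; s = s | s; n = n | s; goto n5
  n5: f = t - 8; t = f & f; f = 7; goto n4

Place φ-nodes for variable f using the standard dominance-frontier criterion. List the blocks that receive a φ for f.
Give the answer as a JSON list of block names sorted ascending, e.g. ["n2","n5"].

Answer: ["n4"]

Derivation:
idom tree: n1←n0 n2←n0 n3←n1 n4←n0 n5←n4
Dom at joins:
  n2: preds {n0,n1}: {n0} ∩ {n0,n1} = {n0}; idom=n0
  n4: preds {n0,n2,n3,n5}: {n0} ∩ {n0,n2} ∩ {n0,n1,n3} ∩ {n0,n4,n5} = {n0}; idom=n0

DF derivation:
  join n2 pred n0: · stop@n0
  join n2 pred n1: n1 stop@n0
  join n4 pred n0: · stop@n0
  join n4 pred n2: n2 stop@n0
  join n4 pred n3: n3→n1 stop@n0
  join n4 pred n5: n5→n4 stop@n0
  n0 → ∅
  n1 → {n2,n4}
  n2 → {n4}
  n3 → {n4}
  n4 → {n4}
  n5 → {n4}

φ for f: defs {n5}
  DF⁺ = {n4}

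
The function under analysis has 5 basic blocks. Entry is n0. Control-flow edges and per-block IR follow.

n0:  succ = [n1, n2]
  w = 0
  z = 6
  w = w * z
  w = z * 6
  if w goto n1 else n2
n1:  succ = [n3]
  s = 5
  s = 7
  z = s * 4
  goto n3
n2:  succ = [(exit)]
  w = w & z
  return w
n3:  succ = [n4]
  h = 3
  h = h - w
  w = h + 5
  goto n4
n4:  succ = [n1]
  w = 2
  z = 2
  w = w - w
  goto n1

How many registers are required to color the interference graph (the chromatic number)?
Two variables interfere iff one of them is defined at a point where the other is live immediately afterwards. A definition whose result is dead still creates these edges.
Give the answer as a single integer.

Per-block:
  n0: def={w,z} ue=∅
  n1: def={s,z} ue=∅
  n2: def={w} ue={w,z}
  n3: def={h,w} ue={w}
  n4: def={w,z} ue=∅

Live sets:
  n0 li=∅ lo={w,z}
  n1 li={w} lo={w}
  n2 li={w,z} lo=∅
  n3 li={w} lo=∅
  n4 li=∅ lo={w}

Interfere edges:
  h — {w}
  s — {w}
  w — {h,s,z}
  z — {w}

Chromatic number:
  {h,w} pairwise interfere (2-clique) ⇒ χ ≥ 2
  2-colouring: c0={w}  c1={h,s,z}
  χ = 2

Answer: 2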